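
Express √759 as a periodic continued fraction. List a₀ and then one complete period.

[27; 1, 1, 4, 1, 1, 54]

a₀ = ⌊√759⌋ = 27.
With m₀=0, d₀=1 and mₖ₊₁ = dₖaₖ − mₖ, dₖ₊₁ = (n − mₖ₊₁²)/dₖ, aₖ₊₁ = ⌊(a₀+mₖ₊₁)/dₖ₊₁⌋:
  k=1: m=27, d=30, a=1
  k=2: m=3, d=25, a=1
  k=3: m=22, d=11, a=4
  k=4: m=22, d=25, a=1
  k=5: m=3, d=30, a=1
  k=6: m=27, d=1, a=54
d=1 and a=2a₀=54 at k=6, so the next step gives (m, d) = (27, 30) again — its k=1 value — and the period has length 6.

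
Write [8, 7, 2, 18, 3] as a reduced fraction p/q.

6881/846

Fold from the inside: start with 3/1.
  18 + 1/3 = 55/3
  2 + 3/55 = 113/55
  7 + 55/113 = 846/113
  8 + 113/846 = 6881/846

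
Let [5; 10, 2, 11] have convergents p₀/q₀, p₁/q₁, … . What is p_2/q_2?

Using pₖ = aₖpₖ₋₁ + pₖ₋₂, qₖ = aₖqₖ₋₁ + qₖ₋₂ (with p₋₁=1, p₋₂=0, q₋₁=0, q₋₂=1):
  k=0: a=5, p=5, q=1
  k=1: a=10, p=51, q=10
  k=2: a=2, p=107, q=21

107/21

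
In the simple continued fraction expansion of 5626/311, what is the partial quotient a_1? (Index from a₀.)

11

5626 = 18·311 + 28   →  a_0 = 18
311 = 11·28 + 3   →  a_1 = 11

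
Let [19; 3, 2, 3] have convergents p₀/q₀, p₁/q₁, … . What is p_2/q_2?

135/7

Using pₖ = aₖpₖ₋₁ + pₖ₋₂, qₖ = aₖqₖ₋₁ + qₖ₋₂ (with p₋₁=1, p₋₂=0, q₋₁=0, q₋₂=1):
  k=0: a=19, p=19, q=1
  k=1: a=3, p=58, q=3
  k=2: a=2, p=135, q=7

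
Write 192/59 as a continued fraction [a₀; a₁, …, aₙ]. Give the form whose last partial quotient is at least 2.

[3; 3, 1, 14]

192 = 3×59 + 15
59 = 3×15 + 14
15 = 1×14 + 1
14 = 14×1 + 0  (stop)
So 192/59 = [3; 3, 1, 14].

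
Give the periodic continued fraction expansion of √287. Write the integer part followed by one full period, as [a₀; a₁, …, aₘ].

[16; 1, 15, 1, 32]

a₀ = ⌊√287⌋ = 16.
With m₀=0, d₀=1 and mₖ₊₁ = dₖaₖ − mₖ, dₖ₊₁ = (n − mₖ₊₁²)/dₖ, aₖ₊₁ = ⌊(a₀+mₖ₊₁)/dₖ₊₁⌋:
  k=1: m=16, d=31, a=1
  k=2: m=15, d=2, a=15
  k=3: m=15, d=31, a=1
  k=4: m=16, d=1, a=32
d=1 and a=2a₀=32 at k=4, so the next step gives (m, d) = (16, 31) again — its k=1 value — and the period has length 4.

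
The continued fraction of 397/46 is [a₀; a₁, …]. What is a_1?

1

397 = 8·46 + 29   →  a_0 = 8
46 = 1·29 + 17   →  a_1 = 1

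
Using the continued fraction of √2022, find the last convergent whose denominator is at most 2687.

√2022 = [44; 1, 28, 1, 88, …] (period length 4).
Convergents:
  p_0/q_0 = 44/1
  p_1/q_1 = 45/1
  p_2/q_2 = 1304/29
  p_3/q_3 = 1349/30
  p_4/q_4 = 120016/2669
  p_5/q_5 = 121365/2699
q_4 = 2669 ≤ 2687 < 2699 = q_5, so the answer is 120016/2669.

120016/2669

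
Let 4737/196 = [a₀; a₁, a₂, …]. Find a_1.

4737 = 24·196 + 33   →  a_0 = 24
196 = 5·33 + 31   →  a_1 = 5

5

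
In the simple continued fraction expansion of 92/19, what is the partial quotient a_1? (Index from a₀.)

92 = 4·19 + 16   →  a_0 = 4
19 = 1·16 + 3   →  a_1 = 1

1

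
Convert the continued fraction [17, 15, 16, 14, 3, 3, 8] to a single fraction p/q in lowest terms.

Using pₖ = aₖpₖ₋₁ + pₖ₋₂ and qₖ = aₖqₖ₋₁ + qₖ₋₂:
  k=0: a=17, p=17, q=1
  k=1: a=15, p=256, q=15
  k=2: a=16, p=4113, q=241
  k=3: a=14, p=57838, q=3389
  k=4: a=3, p=177627, q=10408
  k=5: a=3, p=590719, q=34613
  k=6: a=8, p=4903379, q=287312

4903379/287312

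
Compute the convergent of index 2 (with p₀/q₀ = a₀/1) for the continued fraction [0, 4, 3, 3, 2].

Using pₖ = aₖpₖ₋₁ + pₖ₋₂, qₖ = aₖqₖ₋₁ + qₖ₋₂ (with p₋₁=1, p₋₂=0, q₋₁=0, q₋₂=1):
  k=0: a=0, p=0, q=1
  k=1: a=4, p=1, q=4
  k=2: a=3, p=3, q=13

3/13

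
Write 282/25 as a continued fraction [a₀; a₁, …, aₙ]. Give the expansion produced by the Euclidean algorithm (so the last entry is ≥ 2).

[11; 3, 1, 1, 3]

282 = 11*25 + 7
25 = 3*7 + 4
7 = 1*4 + 3
4 = 1*3 + 1
3 = 3*1 + 0  (stop)
So 282/25 = [11; 3, 1, 1, 3].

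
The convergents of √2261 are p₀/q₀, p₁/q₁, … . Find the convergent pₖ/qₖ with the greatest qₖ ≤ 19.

√2261 = [47; 1, 1, 4, 1, 1, 94, …] (period length 6).
Convergents:
  p_0/q_0 = 47/1
  p_1/q_1 = 48/1
  p_2/q_2 = 95/2
  p_3/q_3 = 428/9
  p_4/q_4 = 523/11
  p_5/q_5 = 951/20
q_4 = 11 ≤ 19 < 20 = q_5, so the answer is 523/11.

523/11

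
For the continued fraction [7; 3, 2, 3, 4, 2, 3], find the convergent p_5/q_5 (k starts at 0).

1677/230

Using pₖ = aₖpₖ₋₁ + pₖ₋₂, qₖ = aₖqₖ₋₁ + qₖ₋₂ (with p₋₁=1, p₋₂=0, q₋₁=0, q₋₂=1):
  k=0: a=7, p=7, q=1
  k=1: a=3, p=22, q=3
  k=2: a=2, p=51, q=7
  k=3: a=3, p=175, q=24
  k=4: a=4, p=751, q=103
  k=5: a=2, p=1677, q=230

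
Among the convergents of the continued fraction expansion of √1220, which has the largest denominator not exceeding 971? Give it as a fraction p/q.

√1220 = [34; 1, 12, 1, 68, …] (period length 4).
Convergents:
  p_0/q_0 = 34/1
  p_1/q_1 = 35/1
  p_2/q_2 = 454/13
  p_3/q_3 = 489/14
  p_4/q_4 = 33706/965
  p_5/q_5 = 34195/979
q_4 = 965 ≤ 971 < 979 = q_5, so the answer is 33706/965.

33706/965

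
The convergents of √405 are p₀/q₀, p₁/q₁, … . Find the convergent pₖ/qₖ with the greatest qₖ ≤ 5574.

51841/2576

√405 = [20; 8, 40, …] (period length 2).
Convergents:
  p_0/q_0 = 20/1
  p_1/q_1 = 161/8
  p_2/q_2 = 6460/321
  p_3/q_3 = 51841/2576
  p_4/q_4 = 2080100/103361
q_3 = 2576 ≤ 5574 < 103361 = q_4, so the answer is 51841/2576.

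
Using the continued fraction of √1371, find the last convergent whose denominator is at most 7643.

√1371 = [37; 37, 74, …] (period length 2).
Convergents:
  p_0/q_0 = 37/1
  p_1/q_1 = 1370/37
  p_2/q_2 = 101417/2739
  p_3/q_3 = 3753799/101380
q_2 = 2739 ≤ 7643 < 101380 = q_3, so the answer is 101417/2739.

101417/2739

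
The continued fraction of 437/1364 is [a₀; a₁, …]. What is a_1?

3

437 = 0·1364 + 437   →  a_0 = 0
1364 = 3·437 + 53   →  a_1 = 3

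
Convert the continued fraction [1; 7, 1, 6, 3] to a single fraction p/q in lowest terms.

Using pₖ = aₖpₖ₋₁ + pₖ₋₂ and qₖ = aₖqₖ₋₁ + qₖ₋₂:
  k=0: a=1, p=1, q=1
  k=1: a=7, p=8, q=7
  k=2: a=1, p=9, q=8
  k=3: a=6, p=62, q=55
  k=4: a=3, p=195, q=173

195/173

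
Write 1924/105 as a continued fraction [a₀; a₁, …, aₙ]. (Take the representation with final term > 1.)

[18; 3, 11, 3]

1924 = 18*105 + 34
105 = 3*34 + 3
34 = 11*3 + 1
3 = 3*1 + 0  (stop)
So 1924/105 = [18; 3, 11, 3].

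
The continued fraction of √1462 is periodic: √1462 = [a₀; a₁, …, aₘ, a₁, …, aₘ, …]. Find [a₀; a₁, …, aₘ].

a₀ = ⌊√1462⌋ = 38.
With m₀=0, d₀=1 and mₖ₊₁ = dₖaₖ − mₖ, dₖ₊₁ = (n − mₖ₊₁²)/dₖ, aₖ₊₁ = ⌊(a₀+mₖ₊₁)/dₖ₊₁⌋:
  k=1: m=38, d=18, a=4
  k=2: m=34, d=17, a=4
  k=3: m=34, d=18, a=4
  k=4: m=38, d=1, a=76
d=1 and a=2a₀=76 at k=4, so the next step gives (m, d) = (38, 18) again — its k=1 value — and the period has length 4.

[38; 4, 4, 4, 76]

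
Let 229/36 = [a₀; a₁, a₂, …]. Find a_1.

2

229 = 6·36 + 13   →  a_0 = 6
36 = 2·13 + 10   →  a_1 = 2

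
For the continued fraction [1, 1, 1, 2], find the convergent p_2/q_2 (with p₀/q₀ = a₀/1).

3/2

Using pₖ = aₖpₖ₋₁ + pₖ₋₂, qₖ = aₖqₖ₋₁ + qₖ₋₂ (with p₋₁=1, p₋₂=0, q₋₁=0, q₋₂=1):
  k=0: a=1, p=1, q=1
  k=1: a=1, p=2, q=1
  k=2: a=1, p=3, q=2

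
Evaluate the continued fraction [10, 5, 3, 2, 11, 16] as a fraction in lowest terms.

69337/6805

Using pₖ = aₖpₖ₋₁ + pₖ₋₂ and qₖ = aₖqₖ₋₁ + qₖ₋₂:
  k=0: a=10, p=10, q=1
  k=1: a=5, p=51, q=5
  k=2: a=3, p=163, q=16
  k=3: a=2, p=377, q=37
  k=4: a=11, p=4310, q=423
  k=5: a=16, p=69337, q=6805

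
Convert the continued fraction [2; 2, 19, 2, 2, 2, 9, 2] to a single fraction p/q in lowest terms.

23581/9480

Fold from the inside: start with 2/1.
  9 + 1/2 = 19/2
  2 + 2/19 = 40/19
  2 + 19/40 = 99/40
  2 + 40/99 = 238/99
  19 + 99/238 = 4621/238
  2 + 238/4621 = 9480/4621
  2 + 4621/9480 = 23581/9480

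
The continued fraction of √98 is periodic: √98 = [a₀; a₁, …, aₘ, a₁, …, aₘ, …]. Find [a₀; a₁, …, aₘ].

a₀ = ⌊√98⌋ = 9.
With m₀=0, d₀=1 and mₖ₊₁ = dₖaₖ − mₖ, dₖ₊₁ = (n − mₖ₊₁²)/dₖ, aₖ₊₁ = ⌊(a₀+mₖ₊₁)/dₖ₊₁⌋:
  k=1: m=9, d=17, a=1
  k=2: m=8, d=2, a=8
  k=3: m=8, d=17, a=1
  k=4: m=9, d=1, a=18
d=1 and a=2a₀=18 at k=4, so the next step gives (m, d) = (9, 17) again — its k=1 value — and the period has length 4.

[9; 1, 8, 1, 18]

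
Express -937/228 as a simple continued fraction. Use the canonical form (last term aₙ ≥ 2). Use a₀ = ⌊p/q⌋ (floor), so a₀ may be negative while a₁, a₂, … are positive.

-937 = -5·228 + 203
228 = 1·203 + 25
203 = 8·25 + 3
25 = 8·3 + 1
3 = 3·1 + 0  (stop)
So -937/228 = [-5; 1, 8, 8, 3].

[-5; 1, 8, 8, 3]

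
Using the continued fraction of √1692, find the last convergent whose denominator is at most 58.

√1692 = [41; 7, 2, 7, 82, …] (period length 4).
Convergents:
  p_0/q_0 = 41/1
  p_1/q_1 = 288/7
  p_2/q_2 = 617/15
  p_3/q_3 = 4607/112
q_2 = 15 ≤ 58 < 112 = q_3, so the answer is 617/15.

617/15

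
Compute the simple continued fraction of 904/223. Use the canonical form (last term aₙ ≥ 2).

[4; 18, 1, 1, 2, 2]

904 = 4*223 + 12
223 = 18*12 + 7
12 = 1*7 + 5
7 = 1*5 + 2
5 = 2*2 + 1
2 = 2*1 + 0  (stop)
So 904/223 = [4; 18, 1, 1, 2, 2].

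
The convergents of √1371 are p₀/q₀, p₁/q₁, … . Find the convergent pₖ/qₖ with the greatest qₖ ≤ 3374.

101417/2739

√1371 = [37; 37, 74, …] (period length 2).
Convergents:
  p_0/q_0 = 37/1
  p_1/q_1 = 1370/37
  p_2/q_2 = 101417/2739
  p_3/q_3 = 3753799/101380
q_2 = 2739 ≤ 3374 < 101380 = q_3, so the answer is 101417/2739.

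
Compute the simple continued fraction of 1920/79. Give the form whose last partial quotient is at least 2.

[24; 3, 3, 2, 3]

1920 = 24*79 + 24
79 = 3*24 + 7
24 = 3*7 + 3
7 = 2*3 + 1
3 = 3*1 + 0  (stop)
So 1920/79 = [24; 3, 3, 2, 3].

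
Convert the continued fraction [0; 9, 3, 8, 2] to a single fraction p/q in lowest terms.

53/494

Using pₖ = aₖpₖ₋₁ + pₖ₋₂ and qₖ = aₖqₖ₋₁ + qₖ₋₂:
  k=0: a=0, p=0, q=1
  k=1: a=9, p=1, q=9
  k=2: a=3, p=3, q=28
  k=3: a=8, p=25, q=233
  k=4: a=2, p=53, q=494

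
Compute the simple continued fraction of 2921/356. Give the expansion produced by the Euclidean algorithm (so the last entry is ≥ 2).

[8; 4, 1, 7, 9]

2921 = 8·356 + 73
356 = 4·73 + 64
73 = 1·64 + 9
64 = 7·9 + 1
9 = 9·1 + 0  (stop)
So 2921/356 = [8; 4, 1, 7, 9].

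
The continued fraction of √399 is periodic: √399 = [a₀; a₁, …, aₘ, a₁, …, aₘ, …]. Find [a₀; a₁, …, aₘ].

[19; 1, 38]

a₀ = ⌊√399⌋ = 19.
With m₀=0, d₀=1 and mₖ₊₁ = dₖaₖ − mₖ, dₖ₊₁ = (n − mₖ₊₁²)/dₖ, aₖ₊₁ = ⌊(a₀+mₖ₊₁)/dₖ₊₁⌋:
  k=1: m=19, d=38, a=1
  k=2: m=19, d=1, a=38
d=1 and a=2a₀=38 at k=2, so the next step gives (m, d) = (19, 38) again — its k=1 value — and the period has length 2.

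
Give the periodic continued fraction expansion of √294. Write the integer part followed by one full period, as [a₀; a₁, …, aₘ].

[17; 6, 1, 4, 1, 6, 34]

a₀ = ⌊√294⌋ = 17.
With m₀=0, d₀=1 and mₖ₊₁ = dₖaₖ − mₖ, dₖ₊₁ = (n − mₖ₊₁²)/dₖ, aₖ₊₁ = ⌊(a₀+mₖ₊₁)/dₖ₊₁⌋:
  k=1: m=17, d=5, a=6
  k=2: m=13, d=25, a=1
  k=3: m=12, d=6, a=4
  k=4: m=12, d=25, a=1
  k=5: m=13, d=5, a=6
  k=6: m=17, d=1, a=34
d=1 and a=2a₀=34 at k=6, so the next step gives (m, d) = (17, 5) again — its k=1 value — and the period has length 6.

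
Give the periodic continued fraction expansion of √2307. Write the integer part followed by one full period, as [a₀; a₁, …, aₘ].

[48; 32, 96]

a₀ = ⌊√2307⌋ = 48.
With m₀=0, d₀=1 and mₖ₊₁ = dₖaₖ − mₖ, dₖ₊₁ = (n − mₖ₊₁²)/dₖ, aₖ₊₁ = ⌊(a₀+mₖ₊₁)/dₖ₊₁⌋:
  k=1: m=48, d=3, a=32
  k=2: m=48, d=1, a=96
d=1 and a=2a₀=96 at k=2, so the next step gives (m, d) = (48, 3) again — its k=1 value — and the period has length 2.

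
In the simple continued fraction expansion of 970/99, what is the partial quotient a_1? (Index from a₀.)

970 = 9·99 + 79   →  a_0 = 9
99 = 1·79 + 20   →  a_1 = 1

1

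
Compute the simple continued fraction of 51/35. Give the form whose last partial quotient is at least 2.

[1; 2, 5, 3]

51 = 1×35 + 16
35 = 2×16 + 3
16 = 5×3 + 1
3 = 3×1 + 0  (stop)
So 51/35 = [1; 2, 5, 3].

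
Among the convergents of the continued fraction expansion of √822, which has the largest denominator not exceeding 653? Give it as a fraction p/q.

√822 = [28; 1, 2, 28, 2, 1, 56, …] (period length 6).
Convergents:
  p_0/q_0 = 28/1
  p_1/q_1 = 29/1
  p_2/q_2 = 86/3
  p_3/q_3 = 2437/85
  p_4/q_4 = 4960/173
  p_5/q_5 = 7397/258
  p_6/q_6 = 419192/14621
q_5 = 258 ≤ 653 < 14621 = q_6, so the answer is 7397/258.

7397/258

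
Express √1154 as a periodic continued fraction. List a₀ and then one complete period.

[33; 1, 32, 1, 66]

a₀ = ⌊√1154⌋ = 33.
With m₀=0, d₀=1 and mₖ₊₁ = dₖaₖ − mₖ, dₖ₊₁ = (n − mₖ₊₁²)/dₖ, aₖ₊₁ = ⌊(a₀+mₖ₊₁)/dₖ₊₁⌋:
  k=1: m=33, d=65, a=1
  k=2: m=32, d=2, a=32
  k=3: m=32, d=65, a=1
  k=4: m=33, d=1, a=66
d=1 and a=2a₀=66 at k=4, so the next step gives (m, d) = (33, 65) again — its k=1 value — and the period has length 4.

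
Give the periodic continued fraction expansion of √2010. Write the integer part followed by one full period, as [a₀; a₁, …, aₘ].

[44; 1, 4, 1, 88]

a₀ = ⌊√2010⌋ = 44.
With m₀=0, d₀=1 and mₖ₊₁ = dₖaₖ − mₖ, dₖ₊₁ = (n − mₖ₊₁²)/dₖ, aₖ₊₁ = ⌊(a₀+mₖ₊₁)/dₖ₊₁⌋:
  k=1: m=44, d=74, a=1
  k=2: m=30, d=15, a=4
  k=3: m=30, d=74, a=1
  k=4: m=44, d=1, a=88
d=1 and a=2a₀=88 at k=4, so the next step gives (m, d) = (44, 74) again — its k=1 value — and the period has length 4.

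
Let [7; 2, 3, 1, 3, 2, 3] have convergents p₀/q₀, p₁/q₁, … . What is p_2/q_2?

Using pₖ = aₖpₖ₋₁ + pₖ₋₂, qₖ = aₖqₖ₋₁ + qₖ₋₂ (with p₋₁=1, p₋₂=0, q₋₁=0, q₋₂=1):
  k=0: a=7, p=7, q=1
  k=1: a=2, p=15, q=2
  k=2: a=3, p=52, q=7

52/7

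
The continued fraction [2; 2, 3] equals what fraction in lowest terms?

Fold from the inside: start with 3/1.
  2 + 1/3 = 7/3
  2 + 3/7 = 17/7

17/7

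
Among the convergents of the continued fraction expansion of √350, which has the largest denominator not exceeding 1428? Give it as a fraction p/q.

√350 = [18; 1, 2, 2, 2, 1, 36, …] (period length 6).
Convergents:
  p_0/q_0 = 18/1
  p_1/q_1 = 19/1
  p_2/q_2 = 56/3
  p_3/q_3 = 131/7
  p_4/q_4 = 318/17
  p_5/q_5 = 449/24
  p_6/q_6 = 16482/881
  p_7/q_7 = 16931/905
  p_8/q_8 = 50344/2691
q_7 = 905 ≤ 1428 < 2691 = q_8, so the answer is 16931/905.

16931/905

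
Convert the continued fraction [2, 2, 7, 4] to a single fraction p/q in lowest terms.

Fold from the inside: start with 4/1.
  7 + 1/4 = 29/4
  2 + 4/29 = 62/29
  2 + 29/62 = 153/62

153/62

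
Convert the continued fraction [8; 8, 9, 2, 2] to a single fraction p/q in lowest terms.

3095/381

Using pₖ = aₖpₖ₋₁ + pₖ₋₂ and qₖ = aₖqₖ₋₁ + qₖ₋₂:
  k=0: a=8, p=8, q=1
  k=1: a=8, p=65, q=8
  k=2: a=9, p=593, q=73
  k=3: a=2, p=1251, q=154
  k=4: a=2, p=3095, q=381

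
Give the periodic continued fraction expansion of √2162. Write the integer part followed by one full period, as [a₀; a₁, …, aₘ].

[46; 2, 92]

a₀ = ⌊√2162⌋ = 46.
With m₀=0, d₀=1 and mₖ₊₁ = dₖaₖ − mₖ, dₖ₊₁ = (n − mₖ₊₁²)/dₖ, aₖ₊₁ = ⌊(a₀+mₖ₊₁)/dₖ₊₁⌋:
  k=1: m=46, d=46, a=2
  k=2: m=46, d=1, a=92
d=1 and a=2a₀=92 at k=2, so the next step gives (m, d) = (46, 46) again — its k=1 value — and the period has length 2.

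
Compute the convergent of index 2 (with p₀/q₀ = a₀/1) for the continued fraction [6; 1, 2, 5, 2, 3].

Using pₖ = aₖpₖ₋₁ + pₖ₋₂, qₖ = aₖqₖ₋₁ + qₖ₋₂ (with p₋₁=1, p₋₂=0, q₋₁=0, q₋₂=1):
  k=0: a=6, p=6, q=1
  k=1: a=1, p=7, q=1
  k=2: a=2, p=20, q=3

20/3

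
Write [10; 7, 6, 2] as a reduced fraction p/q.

943/93

Using pₖ = aₖpₖ₋₁ + pₖ₋₂ and qₖ = aₖqₖ₋₁ + qₖ₋₂:
  k=0: a=10, p=10, q=1
  k=1: a=7, p=71, q=7
  k=2: a=6, p=436, q=43
  k=3: a=2, p=943, q=93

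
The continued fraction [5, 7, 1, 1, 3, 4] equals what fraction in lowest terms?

Fold from the inside: start with 4/1.
  3 + 1/4 = 13/4
  1 + 4/13 = 17/13
  1 + 13/17 = 30/17
  7 + 17/30 = 227/30
  5 + 30/227 = 1165/227

1165/227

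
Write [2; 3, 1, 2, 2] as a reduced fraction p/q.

Fold from the inside: start with 2/1.
  2 + 1/2 = 5/2
  1 + 2/5 = 7/5
  3 + 5/7 = 26/7
  2 + 7/26 = 59/26

59/26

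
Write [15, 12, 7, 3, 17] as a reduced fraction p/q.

69741/4624

Fold from the inside: start with 17/1.
  3 + 1/17 = 52/17
  7 + 17/52 = 381/52
  12 + 52/381 = 4624/381
  15 + 381/4624 = 69741/4624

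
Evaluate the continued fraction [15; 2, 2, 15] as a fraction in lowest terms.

1186/77

Using pₖ = aₖpₖ₋₁ + pₖ₋₂ and qₖ = aₖqₖ₋₁ + qₖ₋₂:
  k=0: a=15, p=15, q=1
  k=1: a=2, p=31, q=2
  k=2: a=2, p=77, q=5
  k=3: a=15, p=1186, q=77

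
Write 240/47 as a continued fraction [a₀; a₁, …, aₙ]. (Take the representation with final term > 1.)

[5; 9, 2, 2]

240 = 5*47 + 5
47 = 9*5 + 2
5 = 2*2 + 1
2 = 2*1 + 0  (stop)
So 240/47 = [5; 9, 2, 2].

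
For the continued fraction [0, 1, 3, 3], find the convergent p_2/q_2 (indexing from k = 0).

Using pₖ = aₖpₖ₋₁ + pₖ₋₂, qₖ = aₖqₖ₋₁ + qₖ₋₂ (with p₋₁=1, p₋₂=0, q₋₁=0, q₋₂=1):
  k=0: a=0, p=0, q=1
  k=1: a=1, p=1, q=1
  k=2: a=3, p=3, q=4

3/4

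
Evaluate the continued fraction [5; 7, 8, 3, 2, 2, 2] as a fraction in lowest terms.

12445/2421

Fold from the inside: start with 2/1.
  2 + 1/2 = 5/2
  2 + 2/5 = 12/5
  3 + 5/12 = 41/12
  8 + 12/41 = 340/41
  7 + 41/340 = 2421/340
  5 + 340/2421 = 12445/2421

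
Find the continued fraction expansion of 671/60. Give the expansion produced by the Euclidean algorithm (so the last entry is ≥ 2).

671 = 11*60 + 11
60 = 5*11 + 5
11 = 2*5 + 1
5 = 5*1 + 0  (stop)
So 671/60 = [11; 5, 2, 5].

[11; 5, 2, 5]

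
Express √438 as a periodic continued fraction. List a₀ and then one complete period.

[20; 1, 12, 1, 40]

a₀ = ⌊√438⌋ = 20.
With m₀=0, d₀=1 and mₖ₊₁ = dₖaₖ − mₖ, dₖ₊₁ = (n − mₖ₊₁²)/dₖ, aₖ₊₁ = ⌊(a₀+mₖ₊₁)/dₖ₊₁⌋:
  k=1: m=20, d=38, a=1
  k=2: m=18, d=3, a=12
  k=3: m=18, d=38, a=1
  k=4: m=20, d=1, a=40
d=1 and a=2a₀=40 at k=4, so the next step gives (m, d) = (20, 38) again — its k=1 value — and the period has length 4.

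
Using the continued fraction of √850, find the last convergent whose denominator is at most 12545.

142421/4885

√850 = [29; 6, 2, 6, 58, …] (period length 4).
Convergents:
  p_0/q_0 = 29/1
  p_1/q_1 = 175/6
  p_2/q_2 = 379/13
  p_3/q_3 = 2449/84
  p_4/q_4 = 142421/4885
  p_5/q_5 = 856975/29394
q_4 = 4885 ≤ 12545 < 29394 = q_5, so the answer is 142421/4885.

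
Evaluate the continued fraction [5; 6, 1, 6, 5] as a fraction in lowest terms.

Fold from the inside: start with 5/1.
  6 + 1/5 = 31/5
  1 + 5/31 = 36/31
  6 + 31/36 = 247/36
  5 + 36/247 = 1271/247

1271/247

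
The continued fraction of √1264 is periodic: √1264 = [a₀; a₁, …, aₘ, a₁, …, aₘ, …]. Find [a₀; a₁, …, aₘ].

[35; 1, 1, 4, 4, 4, 1, 1, 70]

a₀ = ⌊√1264⌋ = 35.
With m₀=0, d₀=1 and mₖ₊₁ = dₖaₖ − mₖ, dₖ₊₁ = (n − mₖ₊₁²)/dₖ, aₖ₊₁ = ⌊(a₀+mₖ₊₁)/dₖ₊₁⌋:
  k=1: m=35, d=39, a=1
  k=2: m=4, d=32, a=1
  k=3: m=28, d=15, a=4
  k=4: m=32, d=16, a=4
  k=5: m=32, d=15, a=4
  k=6: m=28, d=32, a=1
  k=7: m=4, d=39, a=1
  k=8: m=35, d=1, a=70
d=1 and a=2a₀=70 at k=8, so the next step gives (m, d) = (35, 39) again — its k=1 value — and the period has length 8.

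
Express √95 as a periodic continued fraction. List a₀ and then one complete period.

[9; 1, 2, 1, 18]

a₀ = ⌊√95⌋ = 9.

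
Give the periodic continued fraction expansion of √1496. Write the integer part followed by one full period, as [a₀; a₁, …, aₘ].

a₀ = ⌊√1496⌋ = 38.
With m₀=0, d₀=1 and mₖ₊₁ = dₖaₖ − mₖ, dₖ₊₁ = (n − mₖ₊₁²)/dₖ, aₖ₊₁ = ⌊(a₀+mₖ₊₁)/dₖ₊₁⌋:
  k=1: m=38, d=52, a=1
  k=2: m=14, d=25, a=2
  k=3: m=36, d=8, a=9
  k=4: m=36, d=25, a=2
  k=5: m=14, d=52, a=1
  k=6: m=38, d=1, a=76
d=1 and a=2a₀=76 at k=6, so the next step gives (m, d) = (38, 52) again — its k=1 value — and the period has length 6.

[38; 1, 2, 9, 2, 1, 76]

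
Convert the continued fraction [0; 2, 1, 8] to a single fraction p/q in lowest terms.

Fold from the inside: start with 8/1.
  1 + 1/8 = 9/8
  2 + 8/9 = 26/9
  0 + 9/26 = 9/26

9/26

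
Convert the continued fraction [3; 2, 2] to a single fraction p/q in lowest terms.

Fold from the inside: start with 2/1.
  2 + 1/2 = 5/2
  3 + 2/5 = 17/5

17/5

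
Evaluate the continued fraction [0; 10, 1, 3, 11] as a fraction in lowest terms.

Fold from the inside: start with 11/1.
  3 + 1/11 = 34/11
  1 + 11/34 = 45/34
  10 + 34/45 = 484/45
  0 + 45/484 = 45/484

45/484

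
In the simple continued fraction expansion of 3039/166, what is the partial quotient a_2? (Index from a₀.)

3039 = 18·166 + 51   →  a_0 = 18
166 = 3·51 + 13   →  a_1 = 3
51 = 3·13 + 12   →  a_2 = 3

3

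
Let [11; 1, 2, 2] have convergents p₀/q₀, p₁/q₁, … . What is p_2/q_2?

Using pₖ = aₖpₖ₋₁ + pₖ₋₂, qₖ = aₖqₖ₋₁ + qₖ₋₂ (with p₋₁=1, p₋₂=0, q₋₁=0, q₋₂=1):
  k=0: a=11, p=11, q=1
  k=1: a=1, p=12, q=1
  k=2: a=2, p=35, q=3

35/3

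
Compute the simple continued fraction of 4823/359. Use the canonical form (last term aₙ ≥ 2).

4823 = 13*359 + 156
359 = 2*156 + 47
156 = 3*47 + 15
47 = 3*15 + 2
15 = 7*2 + 1
2 = 2*1 + 0  (stop)
So 4823/359 = [13; 2, 3, 3, 7, 2].

[13; 2, 3, 3, 7, 2]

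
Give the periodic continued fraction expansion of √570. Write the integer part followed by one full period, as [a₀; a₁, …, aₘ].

[23; 1, 6, 1, 46]

a₀ = ⌊√570⌋ = 23.
With m₀=0, d₀=1 and mₖ₊₁ = dₖaₖ − mₖ, dₖ₊₁ = (n − mₖ₊₁²)/dₖ, aₖ₊₁ = ⌊(a₀+mₖ₊₁)/dₖ₊₁⌋:
  k=1: m=23, d=41, a=1
  k=2: m=18, d=6, a=6
  k=3: m=18, d=41, a=1
  k=4: m=23, d=1, a=46
d=1 and a=2a₀=46 at k=4, so the next step gives (m, d) = (23, 41) again — its k=1 value — and the period has length 4.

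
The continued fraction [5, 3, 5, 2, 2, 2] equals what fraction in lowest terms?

Fold from the inside: start with 2/1.
  2 + 1/2 = 5/2
  2 + 2/5 = 12/5
  5 + 5/12 = 65/12
  3 + 12/65 = 207/65
  5 + 65/207 = 1100/207

1100/207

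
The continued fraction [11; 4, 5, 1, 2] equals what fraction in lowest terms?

798/71

Using pₖ = aₖpₖ₋₁ + pₖ₋₂ and qₖ = aₖqₖ₋₁ + qₖ₋₂:
  k=0: a=11, p=11, q=1
  k=1: a=4, p=45, q=4
  k=2: a=5, p=236, q=21
  k=3: a=1, p=281, q=25
  k=4: a=2, p=798, q=71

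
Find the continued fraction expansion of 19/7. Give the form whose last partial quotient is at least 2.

[2; 1, 2, 2]

19 = 2*7 + 5
7 = 1*5 + 2
5 = 2*2 + 1
2 = 2*1 + 0  (stop)
So 19/7 = [2; 1, 2, 2].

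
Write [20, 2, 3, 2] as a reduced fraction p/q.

Fold from the inside: start with 2/1.
  3 + 1/2 = 7/2
  2 + 2/7 = 16/7
  20 + 7/16 = 327/16

327/16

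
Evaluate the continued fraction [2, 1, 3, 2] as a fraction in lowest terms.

25/9

Fold from the inside: start with 2/1.
  3 + 1/2 = 7/2
  1 + 2/7 = 9/7
  2 + 7/9 = 25/9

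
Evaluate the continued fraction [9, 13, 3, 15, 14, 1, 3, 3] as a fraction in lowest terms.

1072815/118216

Fold from the inside: start with 3/1.
  3 + 1/3 = 10/3
  1 + 3/10 = 13/10
  14 + 10/13 = 192/13
  15 + 13/192 = 2893/192
  3 + 192/2893 = 8871/2893
  13 + 2893/8871 = 118216/8871
  9 + 8871/118216 = 1072815/118216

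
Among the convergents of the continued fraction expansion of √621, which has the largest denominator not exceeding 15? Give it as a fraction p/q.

√621 = [24; 1, 11, 2, 11, 1, 48, …] (period length 6).
Convergents:
  p_0/q_0 = 24/1
  p_1/q_1 = 25/1
  p_2/q_2 = 299/12
  p_3/q_3 = 623/25
q_2 = 12 ≤ 15 < 25 = q_3, so the answer is 299/12.

299/12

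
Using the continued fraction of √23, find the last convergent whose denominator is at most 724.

√23 = [4; 1, 3, 1, 8, …] (period length 4).
Convergents:
  p_0/q_0 = 4/1
  p_1/q_1 = 5/1
  p_2/q_2 = 19/4
  p_3/q_3 = 24/5
  p_4/q_4 = 211/44
  p_5/q_5 = 235/49
  p_6/q_6 = 916/191
  p_7/q_7 = 1151/240
  p_8/q_8 = 10124/2111
q_7 = 240 ≤ 724 < 2111 = q_8, so the answer is 1151/240.

1151/240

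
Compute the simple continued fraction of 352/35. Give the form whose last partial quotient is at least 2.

[10; 17, 2]

352 = 10*35 + 2
35 = 17*2 + 1
2 = 2*1 + 0  (stop)
So 352/35 = [10; 17, 2].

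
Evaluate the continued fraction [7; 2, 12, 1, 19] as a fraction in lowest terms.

Using pₖ = aₖpₖ₋₁ + pₖ₋₂ and qₖ = aₖqₖ₋₁ + qₖ₋₂:
  k=0: a=7, p=7, q=1
  k=1: a=2, p=15, q=2
  k=2: a=12, p=187, q=25
  k=3: a=1, p=202, q=27
  k=4: a=19, p=4025, q=538

4025/538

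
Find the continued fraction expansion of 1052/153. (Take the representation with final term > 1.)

1052 = 6×153 + 134
153 = 1×134 + 19
134 = 7×19 + 1
19 = 19×1 + 0  (stop)
So 1052/153 = [6; 1, 7, 19].

[6; 1, 7, 19]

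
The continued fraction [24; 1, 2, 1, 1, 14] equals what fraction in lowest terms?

2521/102

Using pₖ = aₖpₖ₋₁ + pₖ₋₂ and qₖ = aₖqₖ₋₁ + qₖ₋₂:
  k=0: a=24, p=24, q=1
  k=1: a=1, p=25, q=1
  k=2: a=2, p=74, q=3
  k=3: a=1, p=99, q=4
  k=4: a=1, p=173, q=7
  k=5: a=14, p=2521, q=102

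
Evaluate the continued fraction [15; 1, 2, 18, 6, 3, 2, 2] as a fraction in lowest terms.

Using pₖ = aₖpₖ₋₁ + pₖ₋₂ and qₖ = aₖqₖ₋₁ + qₖ₋₂:
  k=0: a=15, p=15, q=1
  k=1: a=1, p=16, q=1
  k=2: a=2, p=47, q=3
  k=3: a=18, p=862, q=55
  k=4: a=6, p=5219, q=333
  k=5: a=3, p=16519, q=1054
  k=6: a=2, p=38257, q=2441
  k=7: a=2, p=93033, q=5936

93033/5936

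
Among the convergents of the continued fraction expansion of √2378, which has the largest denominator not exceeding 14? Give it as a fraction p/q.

634/13

√2378 = [48; 1, 3, 3, 1, 96, …] (period length 5).
Convergents:
  p_0/q_0 = 48/1
  p_1/q_1 = 49/1
  p_2/q_2 = 195/4
  p_3/q_3 = 634/13
  p_4/q_4 = 829/17
q_3 = 13 ≤ 14 < 17 = q_4, so the answer is 634/13.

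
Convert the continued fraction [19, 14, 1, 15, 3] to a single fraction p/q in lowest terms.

13957/732

Fold from the inside: start with 3/1.
  15 + 1/3 = 46/3
  1 + 3/46 = 49/46
  14 + 46/49 = 732/49
  19 + 49/732 = 13957/732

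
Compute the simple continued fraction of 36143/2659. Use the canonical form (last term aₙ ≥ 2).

36143 = 13*2659 + 1576
2659 = 1*1576 + 1083
1576 = 1*1083 + 493
1083 = 2*493 + 97
493 = 5*97 + 8
97 = 12*8 + 1
8 = 8*1 + 0  (stop)
So 36143/2659 = [13; 1, 1, 2, 5, 12, 8].

[13; 1, 1, 2, 5, 12, 8]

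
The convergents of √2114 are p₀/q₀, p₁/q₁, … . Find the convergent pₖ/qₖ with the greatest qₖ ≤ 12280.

194534/4231

√2114 = [45; 1, 44, 1, 90, …] (period length 4).
Convergents:
  p_0/q_0 = 45/1
  p_1/q_1 = 46/1
  p_2/q_2 = 2069/45
  p_3/q_3 = 2115/46
  p_4/q_4 = 192419/4185
  p_5/q_5 = 194534/4231
  p_6/q_6 = 8751915/190349
q_5 = 4231 ≤ 12280 < 190349 = q_6, so the answer is 194534/4231.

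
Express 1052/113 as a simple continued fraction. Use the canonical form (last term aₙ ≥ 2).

1052 = 9×113 + 35
113 = 3×35 + 8
35 = 4×8 + 3
8 = 2×3 + 2
3 = 1×2 + 1
2 = 2×1 + 0  (stop)
So 1052/113 = [9; 3, 4, 2, 1, 2].

[9; 3, 4, 2, 1, 2]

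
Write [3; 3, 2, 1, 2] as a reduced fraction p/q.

Fold from the inside: start with 2/1.
  1 + 1/2 = 3/2
  2 + 2/3 = 8/3
  3 + 3/8 = 27/8
  3 + 8/27 = 89/27

89/27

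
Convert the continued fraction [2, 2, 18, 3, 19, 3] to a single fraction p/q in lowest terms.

Fold from the inside: start with 3/1.
  19 + 1/3 = 58/3
  3 + 3/58 = 177/58
  18 + 58/177 = 3244/177
  2 + 177/3244 = 6665/3244
  2 + 3244/6665 = 16574/6665

16574/6665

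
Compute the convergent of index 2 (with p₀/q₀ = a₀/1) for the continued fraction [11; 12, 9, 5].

1208/109

Using pₖ = aₖpₖ₋₁ + pₖ₋₂, qₖ = aₖqₖ₋₁ + qₖ₋₂ (with p₋₁=1, p₋₂=0, q₋₁=0, q₋₂=1):
  k=0: a=11, p=11, q=1
  k=1: a=12, p=133, q=12
  k=2: a=9, p=1208, q=109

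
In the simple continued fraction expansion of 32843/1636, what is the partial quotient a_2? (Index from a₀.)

32843 = 20·1636 + 123   →  a_0 = 20
1636 = 13·123 + 37   →  a_1 = 13
123 = 3·37 + 12   →  a_2 = 3

3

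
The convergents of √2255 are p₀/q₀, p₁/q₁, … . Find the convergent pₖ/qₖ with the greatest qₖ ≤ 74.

√2255 = [47; 2, 18, 2, 94, …] (period length 4).
Convergents:
  p_0/q_0 = 47/1
  p_1/q_1 = 95/2
  p_2/q_2 = 1757/37
  p_3/q_3 = 3609/76
q_2 = 37 ≤ 74 < 76 = q_3, so the answer is 1757/37.

1757/37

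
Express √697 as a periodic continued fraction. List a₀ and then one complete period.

[26; 2, 2, 52]

a₀ = ⌊√697⌋ = 26.
With m₀=0, d₀=1 and mₖ₊₁ = dₖaₖ − mₖ, dₖ₊₁ = (n − mₖ₊₁²)/dₖ, aₖ₊₁ = ⌊(a₀+mₖ₊₁)/dₖ₊₁⌋:
  k=1: m=26, d=21, a=2
  k=2: m=16, d=21, a=2
  k=3: m=26, d=1, a=52
d=1 and a=2a₀=52 at k=3, so the next step gives (m, d) = (26, 21) again — its k=1 value — and the period has length 3.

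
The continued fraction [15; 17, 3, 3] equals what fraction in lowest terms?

2605/173

Using pₖ = aₖpₖ₋₁ + pₖ₋₂ and qₖ = aₖqₖ₋₁ + qₖ₋₂:
  k=0: a=15, p=15, q=1
  k=1: a=17, p=256, q=17
  k=2: a=3, p=783, q=52
  k=3: a=3, p=2605, q=173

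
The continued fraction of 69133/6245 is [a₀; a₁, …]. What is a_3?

1

69133 = 11·6245 + 438   →  a_0 = 11
6245 = 14·438 + 113   →  a_1 = 14
438 = 3·113 + 99   →  a_2 = 3
113 = 1·99 + 14   →  a_3 = 1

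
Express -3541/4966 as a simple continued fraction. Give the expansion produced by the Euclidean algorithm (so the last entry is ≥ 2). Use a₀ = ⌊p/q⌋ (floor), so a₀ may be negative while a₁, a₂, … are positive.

-3541 = -1·4966 + 1425
4966 = 3·1425 + 691
1425 = 2·691 + 43
691 = 16·43 + 3
43 = 14·3 + 1
3 = 3·1 + 0  (stop)
So -3541/4966 = [-1; 3, 2, 16, 14, 3].

[-1; 3, 2, 16, 14, 3]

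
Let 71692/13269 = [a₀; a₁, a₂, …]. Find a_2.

2

71692 = 5·13269 + 5347   →  a_0 = 5
13269 = 2·5347 + 2575   →  a_1 = 2
5347 = 2·2575 + 197   →  a_2 = 2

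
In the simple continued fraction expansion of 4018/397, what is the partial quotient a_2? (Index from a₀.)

3

4018 = 10·397 + 48   →  a_0 = 10
397 = 8·48 + 13   →  a_1 = 8
48 = 3·13 + 9   →  a_2 = 3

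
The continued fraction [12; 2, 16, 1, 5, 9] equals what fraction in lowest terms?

23810/1907

Using pₖ = aₖpₖ₋₁ + pₖ₋₂ and qₖ = aₖqₖ₋₁ + qₖ₋₂:
  k=0: a=12, p=12, q=1
  k=1: a=2, p=25, q=2
  k=2: a=16, p=412, q=33
  k=3: a=1, p=437, q=35
  k=4: a=5, p=2597, q=208
  k=5: a=9, p=23810, q=1907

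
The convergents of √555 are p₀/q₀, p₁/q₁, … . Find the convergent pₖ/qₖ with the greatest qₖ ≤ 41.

801/34

√555 = [23; 1, 1, 3, 1, 3, 1, 1, 46, …] (period length 8).
Convergents:
  p_0/q_0 = 23/1
  p_1/q_1 = 24/1
  p_2/q_2 = 47/2
  p_3/q_3 = 165/7
  p_4/q_4 = 212/9
  p_5/q_5 = 801/34
  p_6/q_6 = 1013/43
q_5 = 34 ≤ 41 < 43 = q_6, so the answer is 801/34.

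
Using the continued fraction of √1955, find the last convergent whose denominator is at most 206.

2874/65

√1955 = [44; 4, 1, 1, 1, 4, 88, …] (period length 6).
Convergents:
  p_0/q_0 = 44/1
  p_1/q_1 = 177/4
  p_2/q_2 = 221/5
  p_3/q_3 = 398/9
  p_4/q_4 = 619/14
  p_5/q_5 = 2874/65
  p_6/q_6 = 253531/5734
q_5 = 65 ≤ 206 < 5734 = q_6, so the answer is 2874/65.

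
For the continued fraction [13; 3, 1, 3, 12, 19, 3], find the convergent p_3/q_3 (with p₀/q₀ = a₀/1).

199/15

Using pₖ = aₖpₖ₋₁ + pₖ₋₂, qₖ = aₖqₖ₋₁ + qₖ₋₂ (with p₋₁=1, p₋₂=0, q₋₁=0, q₋₂=1):
  k=0: a=13, p=13, q=1
  k=1: a=3, p=40, q=3
  k=2: a=1, p=53, q=4
  k=3: a=3, p=199, q=15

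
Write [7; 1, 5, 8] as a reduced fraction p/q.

Using pₖ = aₖpₖ₋₁ + pₖ₋₂ and qₖ = aₖqₖ₋₁ + qₖ₋₂:
  k=0: a=7, p=7, q=1
  k=1: a=1, p=8, q=1
  k=2: a=5, p=47, q=6
  k=3: a=8, p=384, q=49

384/49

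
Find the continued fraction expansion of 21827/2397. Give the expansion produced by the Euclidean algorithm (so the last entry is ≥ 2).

[9; 9, 2, 3, 2, 7, 2]

21827 = 9×2397 + 254
2397 = 9×254 + 111
254 = 2×111 + 32
111 = 3×32 + 15
32 = 2×15 + 2
15 = 7×2 + 1
2 = 2×1 + 0  (stop)
So 21827/2397 = [9; 9, 2, 3, 2, 7, 2].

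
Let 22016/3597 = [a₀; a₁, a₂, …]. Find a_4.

8

22016 = 6·3597 + 434   →  a_0 = 6
3597 = 8·434 + 125   →  a_1 = 8
434 = 3·125 + 59   →  a_2 = 3
125 = 2·59 + 7   →  a_3 = 2
59 = 8·7 + 3   →  a_4 = 8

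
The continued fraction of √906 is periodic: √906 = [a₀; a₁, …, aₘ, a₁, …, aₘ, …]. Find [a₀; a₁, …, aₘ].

a₀ = ⌊√906⌋ = 30.
With m₀=0, d₀=1 and mₖ₊₁ = dₖaₖ − mₖ, dₖ₊₁ = (n − mₖ₊₁²)/dₖ, aₖ₊₁ = ⌊(a₀+mₖ₊₁)/dₖ₊₁⌋:
  k=1: m=30, d=6, a=10
  k=2: m=30, d=1, a=60
d=1 and a=2a₀=60 at k=2, so the next step gives (m, d) = (30, 6) again — its k=1 value — and the period has length 2.

[30; 10, 60]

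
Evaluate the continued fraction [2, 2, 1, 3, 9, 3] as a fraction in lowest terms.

749/317

Fold from the inside: start with 3/1.
  9 + 1/3 = 28/3
  3 + 3/28 = 87/28
  1 + 28/87 = 115/87
  2 + 87/115 = 317/115
  2 + 115/317 = 749/317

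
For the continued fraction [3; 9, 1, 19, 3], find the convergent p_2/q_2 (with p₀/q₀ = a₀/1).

Using pₖ = aₖpₖ₋₁ + pₖ₋₂, qₖ = aₖqₖ₋₁ + qₖ₋₂ (with p₋₁=1, p₋₂=0, q₋₁=0, q₋₂=1):
  k=0: a=3, p=3, q=1
  k=1: a=9, p=28, q=9
  k=2: a=1, p=31, q=10

31/10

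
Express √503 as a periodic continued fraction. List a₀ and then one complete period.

[22; 2, 2, 1, 21, 1, 2, 2, 44]

a₀ = ⌊√503⌋ = 22.
With m₀=0, d₀=1 and mₖ₊₁ = dₖaₖ − mₖ, dₖ₊₁ = (n − mₖ₊₁²)/dₖ, aₖ₊₁ = ⌊(a₀+mₖ₊₁)/dₖ₊₁⌋:
  k=1: m=22, d=19, a=2
  k=2: m=16, d=13, a=2
  k=3: m=10, d=31, a=1
  k=4: m=21, d=2, a=21
  k=5: m=21, d=31, a=1
  k=6: m=10, d=13, a=2
  k=7: m=16, d=19, a=2
  k=8: m=22, d=1, a=44
d=1 and a=2a₀=44 at k=8, so the next step gives (m, d) = (22, 19) again — its k=1 value — and the period has length 8.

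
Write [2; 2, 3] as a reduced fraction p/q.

Using pₖ = aₖpₖ₋₁ + pₖ₋₂ and qₖ = aₖqₖ₋₁ + qₖ₋₂:
  k=0: a=2, p=2, q=1
  k=1: a=2, p=5, q=2
  k=2: a=3, p=17, q=7

17/7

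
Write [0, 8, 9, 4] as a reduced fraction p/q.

37/300

Using pₖ = aₖpₖ₋₁ + pₖ₋₂ and qₖ = aₖqₖ₋₁ + qₖ₋₂:
  k=0: a=0, p=0, q=1
  k=1: a=8, p=1, q=8
  k=2: a=9, p=9, q=73
  k=3: a=4, p=37, q=300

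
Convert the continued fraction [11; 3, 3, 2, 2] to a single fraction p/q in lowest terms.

633/56

Fold from the inside: start with 2/1.
  2 + 1/2 = 5/2
  3 + 2/5 = 17/5
  3 + 5/17 = 56/17
  11 + 17/56 = 633/56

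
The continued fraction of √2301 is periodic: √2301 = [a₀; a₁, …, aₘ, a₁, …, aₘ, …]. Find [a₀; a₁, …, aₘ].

a₀ = ⌊√2301⌋ = 47.
With m₀=0, d₀=1 and mₖ₊₁ = dₖaₖ − mₖ, dₖ₊₁ = (n − mₖ₊₁²)/dₖ, aₖ₊₁ = ⌊(a₀+mₖ₊₁)/dₖ₊₁⌋:
  k=1: m=47, d=92, a=1
  k=2: m=45, d=3, a=30
  k=3: m=45, d=92, a=1
  k=4: m=47, d=1, a=94
d=1 and a=2a₀=94 at k=4, so the next step gives (m, d) = (47, 92) again — its k=1 value — and the period has length 4.

[47; 1, 30, 1, 94]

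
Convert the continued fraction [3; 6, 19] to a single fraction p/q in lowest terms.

Using pₖ = aₖpₖ₋₁ + pₖ₋₂ and qₖ = aₖqₖ₋₁ + qₖ₋₂:
  k=0: a=3, p=3, q=1
  k=1: a=6, p=19, q=6
  k=2: a=19, p=364, q=115

364/115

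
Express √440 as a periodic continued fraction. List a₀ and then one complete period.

[20; 1, 40]

a₀ = ⌊√440⌋ = 20.
With m₀=0, d₀=1 and mₖ₊₁ = dₖaₖ − mₖ, dₖ₊₁ = (n − mₖ₊₁²)/dₖ, aₖ₊₁ = ⌊(a₀+mₖ₊₁)/dₖ₊₁⌋:
  k=1: m=20, d=40, a=1
  k=2: m=20, d=1, a=40
d=1 and a=2a₀=40 at k=2, so the next step gives (m, d) = (20, 40) again — its k=1 value — and the period has length 2.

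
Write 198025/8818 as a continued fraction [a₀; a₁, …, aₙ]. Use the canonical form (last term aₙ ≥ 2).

198025 = 22·8818 + 4029
8818 = 2·4029 + 760
4029 = 5·760 + 229
760 = 3·229 + 73
229 = 3·73 + 10
73 = 7·10 + 3
10 = 3·3 + 1
3 = 3·1 + 0  (stop)
So 198025/8818 = [22; 2, 5, 3, 3, 7, 3, 3].

[22; 2, 5, 3, 3, 7, 3, 3]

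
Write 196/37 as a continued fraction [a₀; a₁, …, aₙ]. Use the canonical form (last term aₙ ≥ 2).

196 = 5·37 + 11
37 = 3·11 + 4
11 = 2·4 + 3
4 = 1·3 + 1
3 = 3·1 + 0  (stop)
So 196/37 = [5; 3, 2, 1, 3].

[5; 3, 2, 1, 3]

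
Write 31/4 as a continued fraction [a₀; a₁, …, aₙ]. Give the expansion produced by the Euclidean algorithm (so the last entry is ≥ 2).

[7; 1, 3]

31 = 7×4 + 3
4 = 1×3 + 1
3 = 3×1 + 0  (stop)
So 31/4 = [7; 1, 3].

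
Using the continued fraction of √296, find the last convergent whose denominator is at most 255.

3699/215

√296 = [17; 4, 1, 7, 1, 4, 34, …] (period length 6).
Convergents:
  p_0/q_0 = 17/1
  p_1/q_1 = 69/4
  p_2/q_2 = 86/5
  p_3/q_3 = 671/39
  p_4/q_4 = 757/44
  p_5/q_5 = 3699/215
  p_6/q_6 = 126523/7354
q_5 = 215 ≤ 255 < 7354 = q_6, so the answer is 3699/215.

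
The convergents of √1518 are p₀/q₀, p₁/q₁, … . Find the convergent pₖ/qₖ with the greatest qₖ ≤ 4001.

78975/2027

√1518 = [38; 1, 24, 1, 76, …] (period length 4).
Convergents:
  p_0/q_0 = 38/1
  p_1/q_1 = 39/1
  p_2/q_2 = 974/25
  p_3/q_3 = 1013/26
  p_4/q_4 = 77962/2001
  p_5/q_5 = 78975/2027
  p_6/q_6 = 1973362/50649
q_5 = 2027 ≤ 4001 < 50649 = q_6, so the answer is 78975/2027.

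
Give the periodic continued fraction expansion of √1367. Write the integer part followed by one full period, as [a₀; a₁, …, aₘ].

a₀ = ⌊√1367⌋ = 36.
With m₀=0, d₀=1 and mₖ₊₁ = dₖaₖ − mₖ, dₖ₊₁ = (n − mₖ₊₁²)/dₖ, aₖ₊₁ = ⌊(a₀+mₖ₊₁)/dₖ₊₁⌋:
  k=1: m=36, d=71, a=1
  k=2: m=35, d=2, a=35
  k=3: m=35, d=71, a=1
  k=4: m=36, d=1, a=72
d=1 and a=2a₀=72 at k=4, so the next step gives (m, d) = (36, 71) again — its k=1 value — and the period has length 4.

[36; 1, 35, 1, 72]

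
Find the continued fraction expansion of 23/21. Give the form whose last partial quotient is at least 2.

[1; 10, 2]

23 = 1×21 + 2
21 = 10×2 + 1
2 = 2×1 + 0  (stop)
So 23/21 = [1; 10, 2].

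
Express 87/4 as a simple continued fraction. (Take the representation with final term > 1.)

[21; 1, 3]

87 = 21·4 + 3
4 = 1·3 + 1
3 = 3·1 + 0  (stop)
So 87/4 = [21; 1, 3].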